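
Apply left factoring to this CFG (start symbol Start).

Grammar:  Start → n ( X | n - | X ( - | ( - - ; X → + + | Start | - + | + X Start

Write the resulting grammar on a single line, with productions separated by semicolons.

Start has alternatives sharing prefix 'n': factor to Start → n Start1 with Start1 → ( X | -.
X has alternatives sharing prefix '+': factor to X → + X1 with X1 → + | X Start.

Start → X ( - | ( - - | n Start1; X → Start | - + | + X1; Start1 → ( X | -; X1 → + | X Start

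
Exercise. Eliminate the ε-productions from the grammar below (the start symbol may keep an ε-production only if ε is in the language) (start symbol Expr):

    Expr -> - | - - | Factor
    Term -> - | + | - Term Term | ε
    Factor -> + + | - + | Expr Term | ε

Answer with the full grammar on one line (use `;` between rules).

Nullable set = {Expr, Factor, Term}.
ε ∈ L(G) since Expr is nullable, so keep Expr → ε.
Add the nullable-subset variants: Term → - Term Term gives - Term Term | - Term. Factor → Expr Term gives Expr Term | Expr | Term.

Expr -> - | - - | Factor | ε; Term -> - | + | - Term Term | - Term; Factor -> + + | - + | Expr Term | Expr | Term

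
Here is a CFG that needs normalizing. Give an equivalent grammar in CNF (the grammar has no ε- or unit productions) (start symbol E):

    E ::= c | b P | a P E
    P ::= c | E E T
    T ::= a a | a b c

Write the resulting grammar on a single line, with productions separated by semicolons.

E ::= c | X1 P | X2 Y1; P ::= c | E Y2; T ::= X2 X2 | X2 Y3; X1 ::= b; X2 ::= a; X3 ::= c; Y1 ::= P E; Y2 ::= E T; Y3 ::= X1 X3

Introduce a nonterminal for each terminal appearing in a rule of length ≥ 2: X1 → b, X2 → a, X3 → c.
Binarize each right-hand side of length ≥ 3 by chaining fresh nonterminals (Y1, Y2, …): affected rules were E → X2 P E; P → E E T; T → X2 X1 X3.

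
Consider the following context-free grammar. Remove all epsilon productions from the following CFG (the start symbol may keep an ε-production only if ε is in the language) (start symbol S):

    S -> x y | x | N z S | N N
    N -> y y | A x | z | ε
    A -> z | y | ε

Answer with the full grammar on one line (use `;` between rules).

S -> x y | x | N z S | N z | z S | z | N N | N | ε; N -> y y | A x | x | z; A -> z | y

The nullable symbols are {A, N, S}.
ε ∈ L(G) since S is nullable, so keep S → ε.
Add the nullable-subset variants: S → N z S gives N z S | N z | z S | z. S → N N gives N N | N. N → A x gives A x | x.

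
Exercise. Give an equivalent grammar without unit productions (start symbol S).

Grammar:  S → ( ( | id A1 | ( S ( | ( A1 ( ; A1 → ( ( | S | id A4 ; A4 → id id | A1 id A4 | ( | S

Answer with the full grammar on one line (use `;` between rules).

S → ( ( | id A1 | ( S ( | ( A1 (; A1 → ( ( | id A4 | id A1 | ( S ( | ( A1 (; A4 → id id | A1 id A4 | ( | ( ( | id A1 | ( S ( | ( A1 (

Unit pairs: A1 ⇒* {S}; A4 ⇒* {S}.
Replace each nonterminal's rules with the union of the non-unit rules of every nonterminal it unit-derives.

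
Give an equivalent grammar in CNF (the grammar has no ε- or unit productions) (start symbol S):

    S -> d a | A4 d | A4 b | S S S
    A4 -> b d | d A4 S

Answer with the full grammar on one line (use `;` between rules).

Introduce a nonterminal for each terminal appearing in a rule of length ≥ 2: X1 → d, X2 → a, X3 → b.
Binarize each right-hand side of length ≥ 3 by chaining fresh nonterminals (Y1, Y2, …): affected rules were S → S S S; A4 → X1 A4 S.

S -> X1 X2 | A4 X1 | A4 X3 | S Y1; A4 -> X3 X1 | X1 Y2; X1 -> d; X2 -> a; X3 -> b; Y1 -> S S; Y2 -> A4 S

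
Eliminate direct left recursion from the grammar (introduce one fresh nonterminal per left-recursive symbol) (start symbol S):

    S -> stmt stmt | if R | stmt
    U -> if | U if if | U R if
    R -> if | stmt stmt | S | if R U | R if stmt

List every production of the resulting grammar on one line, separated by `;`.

U, R are directly left-recursive.
For U: α = {if if, R if}, β = {if}. Rewrite as U → β U' and U' → α U' | ε.
For R: α = {if stmt}, β = {if, stmt stmt, S, if R U}. Rewrite as R → β R' and R' → α R' | ε.

S -> stmt stmt | if R | stmt; U -> if U'; R -> if R' | stmt stmt R' | S R' | if R U R'; U' -> if if U' | R if U' | ε; R' -> if stmt R' | ε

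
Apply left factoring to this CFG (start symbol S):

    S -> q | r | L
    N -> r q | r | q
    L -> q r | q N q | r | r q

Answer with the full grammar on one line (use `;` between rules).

N has alternatives sharing prefix 'r': factor to N → r N' with N' → q | ε.
L has alternatives sharing prefix 'q': factor to L → q L' with L' → r | N q.
L has alternatives sharing prefix 'r': factor to L → r L'' with L'' → ε | q.

S -> q | r | L; N -> q | r N'; L -> q L' | r L''; N' -> q | eps; L' -> r | N q; L'' -> eps | q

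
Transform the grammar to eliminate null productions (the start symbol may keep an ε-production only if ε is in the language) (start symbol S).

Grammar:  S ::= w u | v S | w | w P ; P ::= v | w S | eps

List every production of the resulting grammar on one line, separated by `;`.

S ::= w u | v S | w | w P; P ::= v | w S

Nullable set = {P}.
ε ∉ L(G), so no ε-production is kept.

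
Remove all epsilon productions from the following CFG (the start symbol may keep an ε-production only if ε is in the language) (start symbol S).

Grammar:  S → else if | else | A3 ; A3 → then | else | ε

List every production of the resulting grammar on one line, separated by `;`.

Nullable set = {A3, S}.
ε ∈ L(G) since S is nullable, so keep S → ε.

S → else if | else | A3 | ε; A3 → then | else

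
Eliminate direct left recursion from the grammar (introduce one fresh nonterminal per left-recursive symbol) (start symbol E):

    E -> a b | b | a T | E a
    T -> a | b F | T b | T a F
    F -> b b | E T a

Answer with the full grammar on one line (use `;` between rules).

Left recursion appears on E, T.
For E: α = {a}, β = {a b, b, a T}. Rewrite as E → β E' and E' → α E' | ε.
For T: α = {b, a F}, β = {a, b F}. Rewrite as T → β T' and T' → α T' | ε.

E -> a b E' | b E' | a T E'; T -> a T' | b F T'; F -> b b | E T a; E' -> a E' | ε; T' -> b T' | a F T' | ε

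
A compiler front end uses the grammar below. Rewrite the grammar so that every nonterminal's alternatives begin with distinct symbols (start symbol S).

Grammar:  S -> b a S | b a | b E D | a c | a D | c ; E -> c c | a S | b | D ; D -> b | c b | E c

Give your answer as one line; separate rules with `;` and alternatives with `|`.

S -> c | b S' | a S''; E -> c c | a S | b | D; D -> b | c b | E c; S' -> E D | a S'''; S'' -> c | D; S''' -> S | eps

S has alternatives sharing prefix 'b': factor to S → b S' with S' → a S | a | E D.
S has alternatives sharing prefix 'a': factor to S → a S'' with S'' → c | D.
S' has alternatives sharing prefix 'a': factor to S' → a S''' with S''' → S | ε.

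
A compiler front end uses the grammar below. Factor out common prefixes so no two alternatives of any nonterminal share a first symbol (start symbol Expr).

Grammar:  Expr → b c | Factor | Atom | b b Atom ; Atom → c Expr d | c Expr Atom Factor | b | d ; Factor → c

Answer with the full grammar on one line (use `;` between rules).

Expr → Factor | Atom | b Expr1; Atom → b | d | c Expr Atom1; Factor → c; Expr1 → c | b Atom; Atom1 → d | Atom Factor

Expr has alternatives sharing prefix 'b': factor to Expr → b Expr1 with Expr1 → c | b Atom.
Atom has alternatives sharing prefix 'c Expr': factor to Atom → c Expr Atom1 with Atom1 → d | Atom Factor.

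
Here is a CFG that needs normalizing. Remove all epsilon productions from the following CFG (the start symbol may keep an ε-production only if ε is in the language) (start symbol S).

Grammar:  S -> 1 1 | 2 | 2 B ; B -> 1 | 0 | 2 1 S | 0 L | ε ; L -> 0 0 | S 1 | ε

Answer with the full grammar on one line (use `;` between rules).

Nullable set = {B, L}.
ε ∉ L(G), so no ε-production is kept.

S -> 1 1 | 2 | 2 B; B -> 1 | 0 | 2 1 S | 0 L; L -> 0 0 | S 1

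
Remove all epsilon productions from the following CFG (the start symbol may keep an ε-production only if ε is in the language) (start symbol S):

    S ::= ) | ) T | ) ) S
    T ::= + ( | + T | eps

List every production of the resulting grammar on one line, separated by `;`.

S ::= ) | ) T | ) ) S; T ::= + ( | + T | +

Nullable nonterminals: {T}.
ε ∉ L(G), so no ε-production is kept.
For each production, add variants omitting each subset of nullable occurrences: T → + T gives + T | +.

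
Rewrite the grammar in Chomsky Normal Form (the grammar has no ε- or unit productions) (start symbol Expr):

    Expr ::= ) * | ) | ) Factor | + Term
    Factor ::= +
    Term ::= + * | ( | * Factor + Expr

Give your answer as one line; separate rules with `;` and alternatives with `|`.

Introduce a nonterminal for each terminal appearing in a rule of length ≥ 2: X1 → ), X2 → *, X3 → +.
Binarize each right-hand side of length ≥ 3 by chaining fresh nonterminals (Y1, Y2, …): affected rules were Term → X2 Factor X3 Expr.

Expr ::= X1 X2 | ) | X1 Factor | X3 Term; Factor ::= +; Term ::= X3 X2 | ( | X2 Y1; X1 ::= ); X2 ::= *; X3 ::= +; Y1 ::= Factor Y2; Y2 ::= X3 Expr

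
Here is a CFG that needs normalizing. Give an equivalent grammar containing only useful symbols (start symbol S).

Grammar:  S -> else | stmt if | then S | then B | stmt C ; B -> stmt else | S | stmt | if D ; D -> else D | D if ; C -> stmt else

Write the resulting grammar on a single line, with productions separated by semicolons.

Generating nonterminals: {B, C, S}.
Reachable from S after that: {B, C, S}.
Removed useless symbols: {D} and every production mentioning them.

S -> else | stmt if | then S | then B | stmt C; B -> stmt else | S | stmt; C -> stmt else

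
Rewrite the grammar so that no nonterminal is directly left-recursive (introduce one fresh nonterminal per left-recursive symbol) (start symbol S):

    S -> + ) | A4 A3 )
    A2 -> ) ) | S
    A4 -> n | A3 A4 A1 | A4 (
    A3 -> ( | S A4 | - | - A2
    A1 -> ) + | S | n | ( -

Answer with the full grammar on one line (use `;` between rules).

S -> + ) | A4 A3 ); A2 -> ) ) | S; A4 -> n A4' | A3 A4 A1 A4'; A3 -> ( | S A4 | - | - A2; A1 -> ) + | S | n | ( -; A4' -> ( A4' | ε

A4 is directly left-recursive.
For A4: α = {(}, β = {n, A3 A4 A1}. Rewrite as A4 → β A4' and A4' → α A4' | ε.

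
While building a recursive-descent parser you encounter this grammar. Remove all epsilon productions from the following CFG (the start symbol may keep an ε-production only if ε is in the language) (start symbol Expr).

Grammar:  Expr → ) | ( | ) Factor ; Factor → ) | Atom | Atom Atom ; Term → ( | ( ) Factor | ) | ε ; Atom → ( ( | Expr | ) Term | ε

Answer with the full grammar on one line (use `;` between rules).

Nullable set = {Atom, Factor, Term}.
ε ∉ L(G), so no ε-production is kept.
Add the nullable-subset variants: Term → ( ) Factor gives ( ) Factor | ( ). Atom → ) Term gives ) Term | ).

Expr → ) | ( | ) Factor; Factor → ) | Atom | Atom Atom; Term → ( | ( ) Factor | ( ) | ); Atom → ( ( | Expr | ) Term | )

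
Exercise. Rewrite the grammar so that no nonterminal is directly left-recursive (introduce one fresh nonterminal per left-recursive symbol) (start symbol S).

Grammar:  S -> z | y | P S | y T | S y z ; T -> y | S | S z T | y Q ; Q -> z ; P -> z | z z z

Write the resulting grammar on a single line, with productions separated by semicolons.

S -> z S' | y S' | P S S' | y T S'; T -> y | S | S z T | y Q; Q -> z; P -> z | z z z; S' -> y z S' | ε

Directly left-recursive nonterminal: S.
For S: α = {y z}, β = {z, y, P S, y T}. Rewrite as S → β S' and S' → α S' | ε.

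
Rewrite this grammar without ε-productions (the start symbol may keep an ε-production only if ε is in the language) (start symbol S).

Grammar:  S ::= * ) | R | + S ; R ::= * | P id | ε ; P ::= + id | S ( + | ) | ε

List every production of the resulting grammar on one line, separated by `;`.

S ::= * ) | R | + S | + | ε; R ::= * | P id | id; P ::= + id | S ( + | ( + | )

Nullable set = {P, R, S}.
ε ∈ L(G) since S is nullable, so keep S → ε.
Add the nullable-subset variants: S → + S gives + S | +. R → P id gives P id | id. P → S ( + gives S ( + | ( +.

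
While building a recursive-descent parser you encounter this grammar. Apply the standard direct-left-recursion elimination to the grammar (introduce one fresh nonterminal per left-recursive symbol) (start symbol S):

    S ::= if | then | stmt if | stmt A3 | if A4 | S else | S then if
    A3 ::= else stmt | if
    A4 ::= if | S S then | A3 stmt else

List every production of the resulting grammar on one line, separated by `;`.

Left recursion appears on S.
For S: α = {else, then if}, β = {if, then, stmt if, stmt A3, if A4}. Rewrite as S → β S' and S' → α S' | ε.

S ::= if S' | then S' | stmt if S' | stmt A3 S' | if A4 S'; A3 ::= else stmt | if; A4 ::= if | S S then | A3 stmt else; S' ::= else S' | then if S' | epsilon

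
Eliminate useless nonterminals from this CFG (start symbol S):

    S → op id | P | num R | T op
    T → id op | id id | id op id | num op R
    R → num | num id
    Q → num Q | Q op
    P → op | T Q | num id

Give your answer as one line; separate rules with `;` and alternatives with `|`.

S → op id | P | num R | T op; T → id op | id id | id op id | num op R; R → num | num id; P → op | num id

Generating nonterminals: {P, R, S, T}.
Reachable from S after that: {P, R, S, T}.
Removed useless symbols: {Q} and every production mentioning them.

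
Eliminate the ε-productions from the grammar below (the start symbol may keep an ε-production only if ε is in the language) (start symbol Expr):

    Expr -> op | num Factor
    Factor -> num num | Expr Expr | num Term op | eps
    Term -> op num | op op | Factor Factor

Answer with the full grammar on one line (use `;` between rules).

Nullable set = {Factor, Term}.
ε ∉ L(G), so no ε-production is kept.
Add the nullable-subset variants: Expr → num Factor gives num Factor | num. Factor → num Term op gives num Term op | num op. Term → Factor Factor gives Factor Factor | Factor.

Expr -> op | num Factor | num; Factor -> num num | Expr Expr | num Term op | num op; Term -> op num | op op | Factor Factor | Factor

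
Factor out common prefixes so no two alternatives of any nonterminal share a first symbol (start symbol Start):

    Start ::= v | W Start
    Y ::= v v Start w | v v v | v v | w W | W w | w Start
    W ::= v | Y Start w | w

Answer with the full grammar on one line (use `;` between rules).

Start ::= v | W Start; Y ::= W w | v v Y1 | w Y2; W ::= v | Y Start w | w; Y1 ::= Start w | v | epsilon; Y2 ::= W | Start

Y has alternatives sharing prefix 'v v': factor to Y → v v Y1 with Y1 → Start w | v | ε.
Y has alternatives sharing prefix 'w': factor to Y → w Y2 with Y2 → W | Start.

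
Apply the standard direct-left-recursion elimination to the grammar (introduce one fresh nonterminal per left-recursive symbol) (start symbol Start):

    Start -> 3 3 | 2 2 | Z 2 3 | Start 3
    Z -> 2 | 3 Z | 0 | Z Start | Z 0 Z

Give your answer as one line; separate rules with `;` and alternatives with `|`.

Directly left-recursive nonterminals: Start, Z.
For Start: α = {3}, β = {3 3, 2 2, Z 2 3}. Rewrite as Start → β Start1 and Start1 → α Start1 | ε.
For Z: α = {Start, 0 Z}, β = {2, 3 Z, 0}. Rewrite as Z → β Z1 and Z1 → α Z1 | ε.

Start -> 3 3 Start1 | 2 2 Start1 | Z 2 3 Start1; Z -> 2 Z1 | 3 Z Z1 | 0 Z1; Start1 -> 3 Start1 | epsilon; Z1 -> Start Z1 | 0 Z Z1 | epsilon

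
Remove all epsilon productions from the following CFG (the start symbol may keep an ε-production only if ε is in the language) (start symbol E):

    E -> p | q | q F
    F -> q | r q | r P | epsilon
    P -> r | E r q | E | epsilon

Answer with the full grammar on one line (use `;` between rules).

E -> p | q | q F; F -> q | r q | r P | r; P -> r | E r q | E

Nullable nonterminals: {F, P}.
ε ∉ L(G), so no ε-production is kept.
Add the nullable-subset variants: F → r P gives r P | r.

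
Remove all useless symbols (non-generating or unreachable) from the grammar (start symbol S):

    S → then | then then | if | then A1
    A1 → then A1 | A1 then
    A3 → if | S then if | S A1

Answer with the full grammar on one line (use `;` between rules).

S → then | then then | if

Generating nonterminals: {A3, S}.
Reachable from S after that: {S}.
Removed useless symbols: {A1, A3} and every production mentioning them.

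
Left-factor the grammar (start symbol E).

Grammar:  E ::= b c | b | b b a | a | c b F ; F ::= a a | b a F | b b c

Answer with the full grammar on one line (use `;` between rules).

E has alternatives sharing prefix 'b': factor to E → b E' with E' → c | ε | b a.
F has alternatives sharing prefix 'b': factor to F → b F' with F' → a F | b c.

E ::= a | c b F | b E'; F ::= a a | b F'; E' ::= c | ε | b a; F' ::= a F | b c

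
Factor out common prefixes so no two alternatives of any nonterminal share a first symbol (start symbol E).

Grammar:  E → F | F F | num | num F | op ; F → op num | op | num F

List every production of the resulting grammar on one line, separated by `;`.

E → op | F E' | num E''; F → num F | op F'; E' → ε | F; E'' → ε | F; F' → num | ε

E has alternatives sharing prefix 'F': factor to E → F E' with E' → ε | F.
E has alternatives sharing prefix 'num': factor to E → num E'' with E'' → ε | F.
F has alternatives sharing prefix 'op': factor to F → op F' with F' → num | ε.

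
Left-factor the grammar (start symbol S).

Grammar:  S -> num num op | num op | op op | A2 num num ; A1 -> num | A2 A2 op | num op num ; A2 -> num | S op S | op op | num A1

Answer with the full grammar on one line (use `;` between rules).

S -> op op | A2 num num | num S'; A1 -> A2 A2 op | num A1'; A2 -> S op S | op op | num A2'; S' -> num op | op; A1' -> eps | op num; A2' -> eps | A1

S has alternatives sharing prefix 'num': factor to S → num S' with S' → num op | op.
A1 has alternatives sharing prefix 'num': factor to A1 → num A1' with A1' → ε | op num.
A2 has alternatives sharing prefix 'num': factor to A2 → num A2' with A2' → ε | A1.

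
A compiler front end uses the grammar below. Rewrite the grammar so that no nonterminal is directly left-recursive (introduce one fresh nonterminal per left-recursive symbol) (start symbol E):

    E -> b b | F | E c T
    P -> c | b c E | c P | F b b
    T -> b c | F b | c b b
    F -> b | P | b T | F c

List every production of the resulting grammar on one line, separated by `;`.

Left recursion appears on E, F.
For E: α = {c T}, β = {b b, F}. Rewrite as E → β E' and E' → α E' | ε.
For F: α = {c}, β = {b, P, b T}. Rewrite as F → β F' and F' → α F' | ε.

E -> b b E' | F E'; P -> c | b c E | c P | F b b; T -> b c | F b | c b b; F -> b F' | P F' | b T F'; E' -> c T E' | ε; F' -> c F' | ε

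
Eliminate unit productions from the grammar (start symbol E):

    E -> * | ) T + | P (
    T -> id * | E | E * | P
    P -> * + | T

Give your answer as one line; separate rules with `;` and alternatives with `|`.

Unit pairs: P ⇒* {E, T}; T ⇒* {E, P}.
Replace each nonterminal's rules with the union of the non-unit rules of every nonterminal it unit-derives.

E -> * | ) T + | P (; T -> * | ) T + | P ( | * + | id * | E *; P -> * | ) T + | P ( | * + | id * | E *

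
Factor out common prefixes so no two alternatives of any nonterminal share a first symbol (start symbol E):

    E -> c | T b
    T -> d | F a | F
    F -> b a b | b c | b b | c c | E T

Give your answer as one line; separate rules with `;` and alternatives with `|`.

E -> c | T b; T -> d | F T'; F -> c c | E T | b F'; T' -> a | ε; F' -> a b | c | b

T has alternatives sharing prefix 'F': factor to T → F T' with T' → a | ε.
F has alternatives sharing prefix 'b': factor to F → b F' with F' → a b | c | b.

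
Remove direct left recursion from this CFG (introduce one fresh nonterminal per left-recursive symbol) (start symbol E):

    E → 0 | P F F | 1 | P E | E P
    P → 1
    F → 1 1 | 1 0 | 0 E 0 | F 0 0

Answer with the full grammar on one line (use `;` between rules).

E → 0 E' | P F F E' | 1 E' | P E E'; P → 1; F → 1 1 F' | 1 0 F' | 0 E 0 F'; E' → P E' | ε; F' → 0 0 F' | ε

Left recursion appears on E, F.
For E: α = {P}, β = {0, P F F, 1, P E}. Rewrite as E → β E' and E' → α E' | ε.
For F: α = {0 0}, β = {1 1, 1 0, 0 E 0}. Rewrite as F → β F' and F' → α F' | ε.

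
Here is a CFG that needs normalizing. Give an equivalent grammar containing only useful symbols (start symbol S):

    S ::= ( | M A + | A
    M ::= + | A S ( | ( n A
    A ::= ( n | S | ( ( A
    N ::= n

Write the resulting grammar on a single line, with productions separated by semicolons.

Generating nonterminals: {A, M, N, S}.
Reachable from S after that: {A, M, S}.
Removed useless symbols: {N} and every production mentioning them.

S ::= ( | M A + | A; M ::= + | A S ( | ( n A; A ::= ( n | S | ( ( A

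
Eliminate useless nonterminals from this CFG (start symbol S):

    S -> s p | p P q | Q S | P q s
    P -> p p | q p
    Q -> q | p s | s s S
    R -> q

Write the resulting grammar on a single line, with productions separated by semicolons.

S -> s p | p P q | Q S | P q s; P -> p p | q p; Q -> q | p s | s s S

Generating nonterminals: {P, Q, R, S}.
Reachable from S after that: {P, Q, S}.
Removed useless symbols: {R} and every production mentioning them.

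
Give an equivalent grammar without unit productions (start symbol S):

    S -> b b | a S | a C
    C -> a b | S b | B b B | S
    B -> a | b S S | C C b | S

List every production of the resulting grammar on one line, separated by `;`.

S -> b b | a S | a C; C -> a b | S b | B b B | b b | a S | a C; B -> a | b S S | C C b | b b | a S | a C

Unit pairs: B ⇒* {S}; C ⇒* {S}.
For every A with A ⇒* B via unit rules, add B's non-unit alternatives to A; then delete every rule of the form X → Y.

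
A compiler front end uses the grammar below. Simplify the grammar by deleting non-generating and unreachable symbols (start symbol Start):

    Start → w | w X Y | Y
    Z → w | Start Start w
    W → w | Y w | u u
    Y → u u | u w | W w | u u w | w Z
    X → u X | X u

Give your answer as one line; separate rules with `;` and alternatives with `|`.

Generating nonterminals: {Start, W, Y, Z}.
Reachable from Start after that: {Start, W, Y, Z}.
Removed useless symbols: {X} and every production mentioning them.

Start → w | Y; Z → w | Start Start w; W → w | Y w | u u; Y → u u | u w | W w | u u w | w Z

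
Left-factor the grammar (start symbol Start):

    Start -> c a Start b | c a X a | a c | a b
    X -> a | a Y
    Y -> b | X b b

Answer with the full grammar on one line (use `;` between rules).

Start has alternatives sharing prefix 'c a': factor to Start → c a Start1 with Start1 → Start b | X a.
Start has alternatives sharing prefix 'a': factor to Start → a Start2 with Start2 → c | b.
X has alternatives sharing prefix 'a': factor to X → a X1 with X1 → ε | Y.

Start -> c a Start1 | a Start2; X -> a X1; Y -> b | X b b; Start1 -> Start b | X a; Start2 -> c | b; X1 -> epsilon | Y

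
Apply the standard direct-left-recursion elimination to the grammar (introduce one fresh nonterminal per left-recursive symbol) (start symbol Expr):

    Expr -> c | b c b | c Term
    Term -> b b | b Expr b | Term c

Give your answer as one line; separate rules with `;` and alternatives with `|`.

Expr -> c | b c b | c Term; Term -> b b Term1 | b Expr b Term1; Term1 -> c Term1 | ε

Directly left-recursive nonterminal: Term.
For Term: α = {c}, β = {b b, b Expr b}. Rewrite as Term → β Term1 and Term1 → α Term1 | ε.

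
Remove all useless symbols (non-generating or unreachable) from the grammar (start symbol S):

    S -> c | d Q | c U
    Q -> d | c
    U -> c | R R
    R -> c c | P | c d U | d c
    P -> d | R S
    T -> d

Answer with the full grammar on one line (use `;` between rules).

S -> c | d Q | c U; Q -> d | c; U -> c | R R; R -> c c | P | c d U | d c; P -> d | R S

Generating nonterminals: {P, Q, R, S, T, U}.
Reachable from S after that: {P, Q, R, S, U}.
Removed useless symbols: {T} and every production mentioning them.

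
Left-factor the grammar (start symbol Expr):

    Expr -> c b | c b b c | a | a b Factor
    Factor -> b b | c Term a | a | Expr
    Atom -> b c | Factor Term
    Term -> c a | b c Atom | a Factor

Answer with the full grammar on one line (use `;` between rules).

Expr has alternatives sharing prefix 'c b': factor to Expr → c b Expr1 with Expr1 → ε | b c.
Expr has alternatives sharing prefix 'a': factor to Expr → a Expr2 with Expr2 → ε | b Factor.

Expr -> c b Expr1 | a Expr2; Factor -> b b | c Term a | a | Expr; Atom -> b c | Factor Term; Term -> c a | b c Atom | a Factor; Expr1 -> ε | b c; Expr2 -> ε | b Factor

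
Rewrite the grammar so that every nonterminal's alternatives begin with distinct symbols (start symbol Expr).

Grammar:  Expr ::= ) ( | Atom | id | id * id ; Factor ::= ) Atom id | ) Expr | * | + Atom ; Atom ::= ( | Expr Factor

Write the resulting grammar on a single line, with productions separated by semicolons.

Expr has alternatives sharing prefix 'id': factor to Expr → id Expr1 with Expr1 → ε | * id.
Factor has alternatives sharing prefix ')': factor to Factor → ) Factor1 with Factor1 → Atom id | Expr.

Expr ::= ) ( | Atom | id Expr1; Factor ::= * | + Atom | ) Factor1; Atom ::= ( | Expr Factor; Expr1 ::= ε | * id; Factor1 ::= Atom id | Expr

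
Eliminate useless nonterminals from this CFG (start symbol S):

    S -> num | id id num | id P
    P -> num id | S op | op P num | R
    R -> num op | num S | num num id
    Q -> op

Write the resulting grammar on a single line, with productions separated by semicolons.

S -> num | id id num | id P; P -> num id | S op | op P num | R; R -> num op | num S | num num id

Generating nonterminals: {P, Q, R, S}.
Reachable from S after that: {P, R, S}.
Removed useless symbols: {Q} and every production mentioning them.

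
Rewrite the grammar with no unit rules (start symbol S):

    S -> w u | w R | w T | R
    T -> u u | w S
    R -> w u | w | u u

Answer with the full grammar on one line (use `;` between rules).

S -> w u | w R | w T | w | u u; T -> u u | w S; R -> w u | w | u u

Unit pairs: S ⇒* {R}.
For every A with A ⇒* B via unit rules, add B's non-unit alternatives to A; then delete every rule of the form X → Y.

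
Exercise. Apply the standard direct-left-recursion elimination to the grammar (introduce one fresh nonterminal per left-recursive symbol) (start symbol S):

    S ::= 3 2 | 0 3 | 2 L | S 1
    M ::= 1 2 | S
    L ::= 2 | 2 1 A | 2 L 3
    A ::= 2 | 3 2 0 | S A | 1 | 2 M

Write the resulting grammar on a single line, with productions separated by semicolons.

S ::= 3 2 S' | 0 3 S' | 2 L S'; M ::= 1 2 | S; L ::= 2 | 2 1 A | 2 L 3; A ::= 2 | 3 2 0 | S A | 1 | 2 M; S' ::= 1 S' | ε

S is directly left-recursive.
For S: α = {1}, β = {3 2, 0 3, 2 L}. Rewrite as S → β S' and S' → α S' | ε.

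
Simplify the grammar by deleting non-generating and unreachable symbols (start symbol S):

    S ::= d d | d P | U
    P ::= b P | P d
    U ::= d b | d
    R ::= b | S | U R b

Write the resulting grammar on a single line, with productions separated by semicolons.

Generating nonterminals: {R, S, U}.
Reachable from S after that: {S, U}.
Removed useless symbols: {P, R} and every production mentioning them.

S ::= d d | U; U ::= d b | d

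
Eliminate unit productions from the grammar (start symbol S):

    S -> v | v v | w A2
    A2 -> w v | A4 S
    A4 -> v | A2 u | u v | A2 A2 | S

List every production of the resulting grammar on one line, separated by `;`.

Unit pairs: A4 ⇒* {S}.
Replace each nonterminal's rules with the union of the non-unit rules of every nonterminal it unit-derives.

S -> v | v v | w A2; A2 -> w v | A4 S; A4 -> v | A2 u | u v | A2 A2 | v v | w A2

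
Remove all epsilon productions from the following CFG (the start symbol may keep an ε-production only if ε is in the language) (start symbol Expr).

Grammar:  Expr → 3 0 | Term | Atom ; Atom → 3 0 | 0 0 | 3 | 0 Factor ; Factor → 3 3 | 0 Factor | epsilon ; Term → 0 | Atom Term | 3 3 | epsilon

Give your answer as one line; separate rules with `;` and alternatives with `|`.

The nullable symbols are {Expr, Factor, Term}.
ε ∈ L(G) since Expr is nullable, so keep Expr → ε.
For each production, add variants omitting each subset of nullable occurrences: Atom → 0 Factor gives 0 Factor | 0. Factor → 0 Factor gives 0 Factor | 0. Term → Atom Term gives Atom Term | Atom.

Expr → 3 0 | Term | Atom | ε; Atom → 3 0 | 0 0 | 3 | 0 Factor | 0; Factor → 3 3 | 0 Factor | 0; Term → 0 | Atom Term | Atom | 3 3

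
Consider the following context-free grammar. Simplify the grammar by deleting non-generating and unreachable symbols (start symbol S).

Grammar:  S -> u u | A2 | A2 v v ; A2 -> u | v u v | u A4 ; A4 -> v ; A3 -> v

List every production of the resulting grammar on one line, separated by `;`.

S -> u u | A2 | A2 v v; A2 -> u | v u v | u A4; A4 -> v

Generating nonterminals: {A2, A3, A4, S}.
Reachable from S after that: {A2, A4, S}.
Removed useless symbols: {A3} and every production mentioning them.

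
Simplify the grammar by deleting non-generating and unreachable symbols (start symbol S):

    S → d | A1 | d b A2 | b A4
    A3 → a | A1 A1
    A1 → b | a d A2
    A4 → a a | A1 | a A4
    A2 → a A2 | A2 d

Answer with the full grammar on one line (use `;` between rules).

Generating nonterminals: {A1, A3, A4, S}.
Reachable from S after that: {A1, A4, S}.
Removed useless symbols: {A2, A3} and every production mentioning them.

S → d | A1 | b A4; A1 → b; A4 → a a | A1 | a A4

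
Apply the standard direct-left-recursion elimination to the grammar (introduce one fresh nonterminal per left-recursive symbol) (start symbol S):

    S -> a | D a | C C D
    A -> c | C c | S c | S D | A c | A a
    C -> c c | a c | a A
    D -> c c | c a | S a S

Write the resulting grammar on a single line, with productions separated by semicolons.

Left recursion appears on A.
For A: α = {c, a}, β = {c, C c, S c, S D}. Rewrite as A → β A' and A' → α A' | ε.

S -> a | D a | C C D; A -> c A' | C c A' | S c A' | S D A'; C -> c c | a c | a A; D -> c c | c a | S a S; A' -> c A' | a A' | ε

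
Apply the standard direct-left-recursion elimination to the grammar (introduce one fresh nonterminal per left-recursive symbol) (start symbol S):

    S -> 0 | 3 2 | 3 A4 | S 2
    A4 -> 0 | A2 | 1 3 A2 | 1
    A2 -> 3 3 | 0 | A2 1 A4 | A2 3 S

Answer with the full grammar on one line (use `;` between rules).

S -> 0 S' | 3 2 S' | 3 A4 S'; A4 -> 0 | A2 | 1 3 A2 | 1; A2 -> 3 3 A2' | 0 A2'; S' -> 2 S' | epsilon; A2' -> 1 A4 A2' | 3 S A2' | epsilon

Left recursion appears on S, A2.
For S: α = {2}, β = {0, 3 2, 3 A4}. Rewrite as S → β S' and S' → α S' | ε.
For A2: α = {1 A4, 3 S}, β = {3 3, 0}. Rewrite as A2 → β A2' and A2' → α A2' | ε.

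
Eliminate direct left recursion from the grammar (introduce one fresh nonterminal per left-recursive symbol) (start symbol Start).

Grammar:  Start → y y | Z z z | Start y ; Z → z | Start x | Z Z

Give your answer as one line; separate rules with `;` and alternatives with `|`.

Start, Z are directly left-recursive.
For Start: α = {y}, β = {y y, Z z z}. Rewrite as Start → β Start1 and Start1 → α Start1 | ε.
For Z: α = {Z}, β = {z, Start x}. Rewrite as Z → β Z1 and Z1 → α Z1 | ε.

Start → y y Start1 | Z z z Start1; Z → z Z1 | Start x Z1; Start1 → y Start1 | ε; Z1 → Z Z1 | ε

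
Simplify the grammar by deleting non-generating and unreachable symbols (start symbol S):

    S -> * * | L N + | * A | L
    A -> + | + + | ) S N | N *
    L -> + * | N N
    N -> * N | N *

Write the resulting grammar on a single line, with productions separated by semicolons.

Generating nonterminals: {A, L, S}.
Reachable from S after that: {A, L, S}.
Removed useless symbols: {N} and every production mentioning them.

S -> * * | * A | L; A -> + | + +; L -> + *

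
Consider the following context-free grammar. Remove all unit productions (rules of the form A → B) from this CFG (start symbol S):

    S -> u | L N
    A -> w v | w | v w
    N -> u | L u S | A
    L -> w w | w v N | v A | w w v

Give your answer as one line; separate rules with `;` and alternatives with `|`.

Unit pairs: N ⇒* {A}.
Replace each nonterminal's rules with the union of the non-unit rules of every nonterminal it unit-derives.

S -> u | L N; A -> w v | w | v w; N -> u | L u S | w v | w | v w; L -> w w | w v N | v A | w w v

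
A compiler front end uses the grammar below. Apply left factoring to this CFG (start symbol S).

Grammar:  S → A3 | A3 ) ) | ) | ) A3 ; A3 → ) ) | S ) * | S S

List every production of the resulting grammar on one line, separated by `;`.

S → A3 S' | ) S''; A3 → ) ) | S A3'; S' → epsilon | ) ); S'' → epsilon | A3; A3' → ) * | S

S has alternatives sharing prefix 'A3': factor to S → A3 S' with S' → ε | ) ).
S has alternatives sharing prefix ')': factor to S → ) S'' with S'' → ε | A3.
A3 has alternatives sharing prefix 'S': factor to A3 → S A3' with A3' → ) * | S.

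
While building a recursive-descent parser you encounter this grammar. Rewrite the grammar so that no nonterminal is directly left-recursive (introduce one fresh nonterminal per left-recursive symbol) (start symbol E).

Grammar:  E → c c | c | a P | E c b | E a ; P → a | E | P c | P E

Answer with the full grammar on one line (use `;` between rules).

E → c c E' | c E' | a P E'; P → a P' | E P'; E' → c b E' | a E' | ε; P' → c P' | E P' | ε

Left recursion appears on E, P.
For E: α = {c b, a}, β = {c c, c, a P}. Rewrite as E → β E' and E' → α E' | ε.
For P: α = {c, E}, β = {a, E}. Rewrite as P → β P' and P' → α P' | ε.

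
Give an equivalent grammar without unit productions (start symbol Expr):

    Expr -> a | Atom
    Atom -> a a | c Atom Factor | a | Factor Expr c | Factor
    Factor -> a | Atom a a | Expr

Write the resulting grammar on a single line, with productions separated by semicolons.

Unit pairs: Atom ⇒* {Expr, Factor}; Expr ⇒* {Atom, Factor}; Factor ⇒* {Atom, Expr}.
For every A with A ⇒* B via unit rules, add B's non-unit alternatives to A; then delete every rule of the form X → Y.

Expr -> a a | c Atom Factor | a | Factor Expr c | Atom a a; Atom -> a a | c Atom Factor | a | Factor Expr c | Atom a a; Factor -> a a | c Atom Factor | a | Factor Expr c | Atom a a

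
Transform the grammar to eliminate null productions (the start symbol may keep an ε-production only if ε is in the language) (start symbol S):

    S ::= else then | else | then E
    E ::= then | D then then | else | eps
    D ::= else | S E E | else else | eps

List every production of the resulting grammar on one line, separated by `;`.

The nullable symbols are {D, E}.
ε ∉ L(G), so no ε-production is kept.
Add the nullable-subset variants: S → then E gives then E | then. E → D then then gives D then then | then then. D → S E E gives S E E | S E | S.

S ::= else then | else | then E | then; E ::= then | D then then | then then | else; D ::= else | S E E | S E | S | else else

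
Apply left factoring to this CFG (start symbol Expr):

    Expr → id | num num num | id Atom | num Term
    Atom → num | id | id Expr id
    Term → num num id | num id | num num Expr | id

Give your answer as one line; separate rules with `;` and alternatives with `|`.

Expr has alternatives sharing prefix 'id': factor to Expr → id Expr1 with Expr1 → ε | Atom.
Expr has alternatives sharing prefix 'num': factor to Expr → num Expr2 with Expr2 → num num | Term.
Atom has alternatives sharing prefix 'id': factor to Atom → id Atom1 with Atom1 → ε | Expr id.
Term has alternatives sharing prefix 'num': factor to Term → num Term1 with Term1 → num id | id | num Expr.
Term1 has alternatives sharing prefix 'num': factor to Term1 → num Term11 with Term11 → id | Expr.

Expr → id Expr1 | num Expr2; Atom → num | id Atom1; Term → id | num Term1; Expr1 → epsilon | Atom; Expr2 → num num | Term; Atom1 → epsilon | Expr id; Term1 → id | num Term11; Term11 → id | Expr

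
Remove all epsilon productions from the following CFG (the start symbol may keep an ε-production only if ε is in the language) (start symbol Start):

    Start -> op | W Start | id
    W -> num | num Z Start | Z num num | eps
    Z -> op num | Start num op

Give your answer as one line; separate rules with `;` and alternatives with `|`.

Nullable nonterminals: {W}.
ε ∉ L(G), so no ε-production is kept.

Start -> op | W Start | id; W -> num | num Z Start | Z num num; Z -> op num | Start num op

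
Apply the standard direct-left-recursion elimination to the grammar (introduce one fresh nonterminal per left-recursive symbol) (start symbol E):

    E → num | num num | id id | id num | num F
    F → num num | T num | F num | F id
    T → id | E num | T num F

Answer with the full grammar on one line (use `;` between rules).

E → num | num num | id id | id num | num F; F → num num F' | T num F'; T → id T' | E num T'; F' → num F' | id F' | ε; T' → num F T' | ε

F, T are directly left-recursive.
For F: α = {num, id}, β = {num num, T num}. Rewrite as F → β F' and F' → α F' | ε.
For T: α = {num F}, β = {id, E num}. Rewrite as T → β T' and T' → α T' | ε.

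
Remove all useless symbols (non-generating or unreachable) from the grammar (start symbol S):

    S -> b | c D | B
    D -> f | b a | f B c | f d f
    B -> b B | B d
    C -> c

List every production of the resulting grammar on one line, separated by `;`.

Generating nonterminals: {C, D, S}.
Reachable from S after that: {D, S}.
Removed useless symbols: {B, C} and every production mentioning them.

S -> b | c D; D -> f | b a | f d f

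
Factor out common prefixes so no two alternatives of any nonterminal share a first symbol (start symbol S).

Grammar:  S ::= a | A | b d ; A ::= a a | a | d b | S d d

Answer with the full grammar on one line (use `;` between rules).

A has alternatives sharing prefix 'a': factor to A → a A' with A' → a | ε.

S ::= a | A | b d; A ::= d b | S d d | a A'; A' ::= a | ε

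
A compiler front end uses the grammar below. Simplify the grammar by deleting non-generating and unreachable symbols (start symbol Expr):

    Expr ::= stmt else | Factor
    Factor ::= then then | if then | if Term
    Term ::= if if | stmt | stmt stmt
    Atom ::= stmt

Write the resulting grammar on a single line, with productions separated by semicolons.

Expr ::= stmt else | Factor; Factor ::= then then | if then | if Term; Term ::= if if | stmt | stmt stmt

Generating nonterminals: {Atom, Expr, Factor, Term}.
Reachable from Expr after that: {Expr, Factor, Term}.
Removed useless symbols: {Atom} and every production mentioning them.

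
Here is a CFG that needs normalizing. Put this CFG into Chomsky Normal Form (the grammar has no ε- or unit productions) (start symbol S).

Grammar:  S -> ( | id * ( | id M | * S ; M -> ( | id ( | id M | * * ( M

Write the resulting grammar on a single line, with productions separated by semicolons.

Introduce a nonterminal for each terminal appearing in a rule of length ≥ 2: X1 → id, X2 → *, X3 → (.
Binarize each right-hand side of length ≥ 3 by chaining fresh nonterminals (Y1, Y2, …): affected rules were S → X1 X2 X3; M → X2 X2 X3 M.

S -> ( | X1 Y1 | X1 M | X2 S; M -> ( | X1 X3 | X1 M | X2 Y2; X1 -> id; X2 -> *; X3 -> (; Y1 -> X2 X3; Y2 -> X2 Y3; Y3 -> X3 M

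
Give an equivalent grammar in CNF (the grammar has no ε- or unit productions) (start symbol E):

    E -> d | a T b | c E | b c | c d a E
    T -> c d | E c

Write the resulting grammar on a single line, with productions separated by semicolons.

Introduce a nonterminal for each terminal appearing in a rule of length ≥ 2: X1 → a, X2 → b, X3 → c, X4 → d.
Binarize each right-hand side of length ≥ 3 by chaining fresh nonterminals (Y1, Y2, …): affected rules were E → X1 T X2; E → X3 X4 X1 E.

E -> d | X1 Y1 | X3 E | X2 X3 | X3 Y2; T -> X3 X4 | E X3; X1 -> a; X2 -> b; X3 -> c; X4 -> d; Y1 -> T X2; Y2 -> X4 Y3; Y3 -> X1 E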